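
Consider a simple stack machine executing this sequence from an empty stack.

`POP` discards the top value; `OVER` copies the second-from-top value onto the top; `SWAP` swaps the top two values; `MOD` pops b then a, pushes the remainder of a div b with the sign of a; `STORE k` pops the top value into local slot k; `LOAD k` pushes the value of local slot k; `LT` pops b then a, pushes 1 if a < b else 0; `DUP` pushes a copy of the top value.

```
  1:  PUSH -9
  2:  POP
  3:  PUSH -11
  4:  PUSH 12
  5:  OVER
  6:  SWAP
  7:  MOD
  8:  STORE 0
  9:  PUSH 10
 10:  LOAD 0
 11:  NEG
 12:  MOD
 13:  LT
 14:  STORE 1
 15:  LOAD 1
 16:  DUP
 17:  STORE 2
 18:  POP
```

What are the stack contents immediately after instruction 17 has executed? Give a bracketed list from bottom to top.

[1]

PUSH -9  -> [-9]
POP      -> []
PUSH -11 -> [-11]
PUSH 12  -> [-11, 12]
OVER     -> [-11, 12, -11]
SWAP     -> [-11, -11, 12]
MOD      -> [-11, -11]
STORE 0  -> [-11]
PUSH 10  -> [-11, 10]
LOAD 0   -> [-11, 10, -11]
NEG      -> [-11, 10, 11]
MOD      -> [-11, 10]
LT       -> [1]
STORE 1  -> []
LOAD 1   -> [1]
DUP      -> [1, 1]
STORE 2  -> [1]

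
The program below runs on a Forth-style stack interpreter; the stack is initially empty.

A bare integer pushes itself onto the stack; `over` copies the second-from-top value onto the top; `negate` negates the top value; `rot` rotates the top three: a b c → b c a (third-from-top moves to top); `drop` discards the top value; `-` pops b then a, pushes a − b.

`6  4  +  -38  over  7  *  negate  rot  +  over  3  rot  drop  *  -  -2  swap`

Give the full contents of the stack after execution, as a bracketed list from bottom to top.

6      : 6
4      : 6 4
+      : 10
-38    : 10 -38
over   : 10 -38 10
7      : 10 -38 10 7
*      : 10 -38 70
negate : 10 -38 -70
rot    : -38 -70 10
+      : -38 -60
over   : -38 -60 -38
3      : -38 -60 -38 3
rot    : -38 -38 3 -60
drop   : -38 -38 3
*      : -38 -114
-      : 76
-2     : 76 -2
swap   : -2 76

[-2, 76]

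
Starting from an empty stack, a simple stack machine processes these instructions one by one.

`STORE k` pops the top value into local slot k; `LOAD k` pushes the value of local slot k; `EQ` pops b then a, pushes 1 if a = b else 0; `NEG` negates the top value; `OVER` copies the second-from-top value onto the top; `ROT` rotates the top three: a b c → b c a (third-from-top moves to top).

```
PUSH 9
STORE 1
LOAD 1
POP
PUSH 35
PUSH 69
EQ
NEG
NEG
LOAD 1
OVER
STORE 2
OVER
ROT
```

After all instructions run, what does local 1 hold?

PUSH 9  -> 9
STORE 1 -> (empty)
LOAD 1  -> 9
POP     -> (empty)
PUSH 35 -> 35
PUSH 69 -> 35 69
EQ      -> 0
NEG     -> 0
NEG     -> 0
LOAD 1  -> 0 9
OVER    -> 0 9 0
STORE 2 -> 0 9
OVER    -> 0 9 0
ROT     -> 9 0 0

9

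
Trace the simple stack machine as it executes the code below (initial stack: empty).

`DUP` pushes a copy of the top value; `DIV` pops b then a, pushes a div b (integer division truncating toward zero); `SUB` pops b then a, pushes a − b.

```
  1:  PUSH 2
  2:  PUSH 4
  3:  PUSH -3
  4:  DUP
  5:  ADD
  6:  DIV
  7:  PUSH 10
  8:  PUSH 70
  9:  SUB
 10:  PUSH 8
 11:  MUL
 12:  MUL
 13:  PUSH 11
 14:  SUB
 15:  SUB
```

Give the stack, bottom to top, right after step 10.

[2, 0, -60, 8]

PUSH 2  : 2
PUSH 4  : 2 4
PUSH -3 : 2 4 -3
DUP     : 2 4 -3 -3
ADD     : 2 4 -6
DIV     : 2 0
PUSH 10 : 2 0 10
PUSH 70 : 2 0 10 70
SUB     : 2 0 -60
PUSH 8  : 2 0 -60 8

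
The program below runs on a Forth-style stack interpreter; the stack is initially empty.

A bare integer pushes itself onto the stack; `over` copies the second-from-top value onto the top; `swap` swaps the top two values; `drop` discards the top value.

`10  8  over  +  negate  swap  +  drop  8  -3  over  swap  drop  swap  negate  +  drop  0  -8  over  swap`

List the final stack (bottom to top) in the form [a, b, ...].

10      10
8       10 8
over    10 8 10
+       10 18
negate  10 -18
swap    -18 10
+       -8
drop    (empty)
8       8
-3      8 -3
over    8 -3 8
swap    8 8 -3
drop    8 8
swap    8 8
negate  8 -8
+       0
drop    (empty)
0       0
-8      0 -8
over    0 -8 0
swap    0 0 -8

[0, 0, -8]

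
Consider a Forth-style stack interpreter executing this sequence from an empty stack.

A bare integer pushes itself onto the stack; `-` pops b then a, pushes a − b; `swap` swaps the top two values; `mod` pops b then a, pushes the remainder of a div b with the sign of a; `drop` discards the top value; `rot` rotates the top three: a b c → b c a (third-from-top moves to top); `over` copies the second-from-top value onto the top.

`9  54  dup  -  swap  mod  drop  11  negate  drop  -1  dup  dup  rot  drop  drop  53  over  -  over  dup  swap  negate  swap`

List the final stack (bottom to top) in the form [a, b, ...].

9       9
54      9 54
dup     9 54 54
-       9 0
swap    0 9
mod     0
drop    (empty)
11      11
negate  -11
drop    (empty)
-1      -1
dup     -1 -1
dup     -1 -1 -1
rot     -1 -1 -1
drop    -1 -1
drop    -1
53      -1 53
over    -1 53 -1
-       -1 54
over    -1 54 -1
dup     -1 54 -1 -1
swap    -1 54 -1 -1
negate  -1 54 -1 1
swap    -1 54 1 -1

[-1, 54, 1, -1]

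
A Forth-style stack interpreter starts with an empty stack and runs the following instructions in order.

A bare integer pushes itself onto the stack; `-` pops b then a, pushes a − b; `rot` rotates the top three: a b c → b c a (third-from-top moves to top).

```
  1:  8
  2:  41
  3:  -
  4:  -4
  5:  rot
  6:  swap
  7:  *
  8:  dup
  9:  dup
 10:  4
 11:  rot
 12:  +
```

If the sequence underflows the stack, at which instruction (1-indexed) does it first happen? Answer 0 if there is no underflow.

5

8   [8]
41  [8, 41]
-   [-33]
-4  [-33, -4]
rot  — needs 3 operands, stack has 2 → underflow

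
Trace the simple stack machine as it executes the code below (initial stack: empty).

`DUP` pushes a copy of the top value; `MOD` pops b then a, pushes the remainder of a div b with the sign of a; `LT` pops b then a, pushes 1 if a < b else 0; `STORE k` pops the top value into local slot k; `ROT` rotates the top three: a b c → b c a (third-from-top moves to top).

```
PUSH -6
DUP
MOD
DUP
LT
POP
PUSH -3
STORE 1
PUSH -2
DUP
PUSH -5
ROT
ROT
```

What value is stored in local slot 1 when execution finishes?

-3

PUSH -6 → [-6]
DUP     → [-6, -6]
MOD     → [0]
DUP     → [0, 0]
LT      → [0]
POP     → []
PUSH -3 → [-3]
STORE 1 → []
PUSH -2 → [-2]
DUP     → [-2, -2]
PUSH -5 → [-2, -2, -5]
ROT     → [-2, -5, -2]
ROT     → [-5, -2, -2]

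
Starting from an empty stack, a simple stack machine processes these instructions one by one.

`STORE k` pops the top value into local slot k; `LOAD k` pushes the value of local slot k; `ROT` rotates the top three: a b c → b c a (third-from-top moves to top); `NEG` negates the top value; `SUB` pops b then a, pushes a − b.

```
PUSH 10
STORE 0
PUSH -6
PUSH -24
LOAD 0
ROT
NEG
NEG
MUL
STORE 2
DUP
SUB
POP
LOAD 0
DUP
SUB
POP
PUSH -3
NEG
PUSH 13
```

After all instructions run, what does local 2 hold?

-60

PUSH 10  -> 10
STORE 0  -> (empty)
PUSH -6  -> -6
PUSH -24 -> -6 -24
LOAD 0   -> -6 -24 10
ROT      -> -24 10 -6
NEG      -> -24 10 6
NEG      -> -24 10 -6
MUL      -> -24 -60
STORE 2  -> -24
DUP      -> -24 -24
SUB      -> 0
POP      -> (empty)
LOAD 0   -> 10
DUP      -> 10 10
SUB      -> 0
POP      -> (empty)
PUSH -3  -> -3
NEG      -> 3
PUSH 13  -> 3 13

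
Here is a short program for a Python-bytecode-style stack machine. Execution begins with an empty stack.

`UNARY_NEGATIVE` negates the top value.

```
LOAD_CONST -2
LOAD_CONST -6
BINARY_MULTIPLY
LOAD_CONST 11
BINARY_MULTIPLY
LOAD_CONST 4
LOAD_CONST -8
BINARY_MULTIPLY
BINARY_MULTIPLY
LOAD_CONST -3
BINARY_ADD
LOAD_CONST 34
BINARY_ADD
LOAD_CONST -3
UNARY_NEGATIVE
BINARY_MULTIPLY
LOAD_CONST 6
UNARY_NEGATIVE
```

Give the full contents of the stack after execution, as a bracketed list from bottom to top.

[-12579, -6]

LOAD_CONST -2   → [-2]
LOAD_CONST -6   → [-2, -6]
BINARY_MULTIPLY → [12]
LOAD_CONST 11   → [12, 11]
BINARY_MULTIPLY → [132]
LOAD_CONST 4    → [132, 4]
LOAD_CONST -8   → [132, 4, -8]
BINARY_MULTIPLY → [132, -32]
BINARY_MULTIPLY → [-4224]
LOAD_CONST -3   → [-4224, -3]
BINARY_ADD      → [-4227]
LOAD_CONST 34   → [-4227, 34]
BINARY_ADD      → [-4193]
LOAD_CONST -3   → [-4193, -3]
UNARY_NEGATIVE  → [-4193, 3]
BINARY_MULTIPLY → [-12579]
LOAD_CONST 6    → [-12579, 6]
UNARY_NEGATIVE  → [-12579, -6]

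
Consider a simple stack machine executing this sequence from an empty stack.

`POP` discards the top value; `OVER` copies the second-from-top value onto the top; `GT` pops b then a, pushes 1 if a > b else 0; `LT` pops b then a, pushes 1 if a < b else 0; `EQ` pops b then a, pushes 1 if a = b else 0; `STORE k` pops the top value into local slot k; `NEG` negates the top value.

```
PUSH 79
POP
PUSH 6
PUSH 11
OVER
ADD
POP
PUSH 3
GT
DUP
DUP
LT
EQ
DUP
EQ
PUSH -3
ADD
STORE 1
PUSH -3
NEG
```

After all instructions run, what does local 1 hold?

-2

PUSH 79 → [79]
POP     → []
PUSH 6  → [6]
PUSH 11 → [6, 11]
OVER    → [6, 11, 6]
ADD     → [6, 17]
POP     → [6]
PUSH 3  → [6, 3]
GT      → [1]
DUP     → [1, 1]
DUP     → [1, 1, 1]
LT      → [1, 0]
EQ      → [0]
DUP     → [0, 0]
EQ      → [1]
PUSH -3 → [1, -3]
ADD     → [-2]
STORE 1 → []
PUSH -3 → [-3]
NEG     → [3]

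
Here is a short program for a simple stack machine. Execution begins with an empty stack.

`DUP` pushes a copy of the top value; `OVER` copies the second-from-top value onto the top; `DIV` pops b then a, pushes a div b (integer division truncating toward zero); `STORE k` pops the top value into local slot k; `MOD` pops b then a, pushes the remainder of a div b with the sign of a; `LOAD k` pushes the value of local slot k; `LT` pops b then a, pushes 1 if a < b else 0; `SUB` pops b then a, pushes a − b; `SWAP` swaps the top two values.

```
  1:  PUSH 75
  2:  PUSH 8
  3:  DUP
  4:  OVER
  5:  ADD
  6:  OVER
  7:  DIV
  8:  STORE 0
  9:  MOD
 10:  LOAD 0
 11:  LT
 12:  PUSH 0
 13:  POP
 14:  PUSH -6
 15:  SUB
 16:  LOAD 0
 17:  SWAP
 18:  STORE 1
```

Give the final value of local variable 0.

2

PUSH 75 -> [75]
PUSH 8  -> [75, 8]
DUP     -> [75, 8, 8]
OVER    -> [75, 8, 8, 8]
ADD     -> [75, 8, 16]
OVER    -> [75, 8, 16, 8]
DIV     -> [75, 8, 2]
STORE 0 -> [75, 8]
MOD     -> [3]
LOAD 0  -> [3, 2]
LT      -> [0]
PUSH 0  -> [0, 0]
POP     -> [0]
PUSH -6 -> [0, -6]
SUB     -> [6]
LOAD 0  -> [6, 2]
SWAP    -> [2, 6]
STORE 1 -> [2]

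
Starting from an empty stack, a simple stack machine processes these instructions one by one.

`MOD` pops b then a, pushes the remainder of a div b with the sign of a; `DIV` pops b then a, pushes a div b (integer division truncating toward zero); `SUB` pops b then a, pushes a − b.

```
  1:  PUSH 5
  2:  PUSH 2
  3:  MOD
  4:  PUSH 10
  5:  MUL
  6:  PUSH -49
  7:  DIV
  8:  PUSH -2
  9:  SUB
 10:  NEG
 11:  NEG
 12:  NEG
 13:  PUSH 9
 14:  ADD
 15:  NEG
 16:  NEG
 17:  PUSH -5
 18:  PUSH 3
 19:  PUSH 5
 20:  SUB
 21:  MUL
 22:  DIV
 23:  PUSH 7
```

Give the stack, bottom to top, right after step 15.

PUSH 5   : 5
PUSH 2   : 5 2
MOD      : 1
PUSH 10  : 1 10
MUL      : 10
PUSH -49 : 10 -49
DIV      : 0
PUSH -2  : 0 -2
SUB      : 2
NEG      : -2
NEG      : 2
NEG      : -2
PUSH 9   : -2 9
ADD      : 7
NEG      : -7

[-7]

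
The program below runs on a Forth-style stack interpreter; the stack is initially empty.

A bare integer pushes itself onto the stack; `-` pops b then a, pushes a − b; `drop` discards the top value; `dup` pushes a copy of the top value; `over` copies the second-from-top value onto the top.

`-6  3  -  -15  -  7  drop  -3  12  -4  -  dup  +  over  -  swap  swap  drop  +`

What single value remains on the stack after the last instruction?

-6   : -6
3    : -6 3
-    : -9
-15  : -9 -15
-    : 6
7    : 6 7
drop : 6
-3   : 6 -3
12   : 6 -3 12
-4   : 6 -3 12 -4
-    : 6 -3 16
dup  : 6 -3 16 16
+    : 6 -3 32
over : 6 -3 32 -3
-    : 6 -3 35
swap : 6 35 -3
swap : 6 -3 35
drop : 6 -3
+    : 3

3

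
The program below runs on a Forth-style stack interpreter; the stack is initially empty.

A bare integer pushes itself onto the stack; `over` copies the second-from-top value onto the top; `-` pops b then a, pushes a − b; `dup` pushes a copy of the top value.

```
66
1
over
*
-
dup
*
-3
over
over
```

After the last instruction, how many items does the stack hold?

66    66
1     66 1
over  66 1 66
*     66 66
-     0
dup   0 0
*     0
-3    0 -3
over  0 -3 0
over  0 -3 0 -3

4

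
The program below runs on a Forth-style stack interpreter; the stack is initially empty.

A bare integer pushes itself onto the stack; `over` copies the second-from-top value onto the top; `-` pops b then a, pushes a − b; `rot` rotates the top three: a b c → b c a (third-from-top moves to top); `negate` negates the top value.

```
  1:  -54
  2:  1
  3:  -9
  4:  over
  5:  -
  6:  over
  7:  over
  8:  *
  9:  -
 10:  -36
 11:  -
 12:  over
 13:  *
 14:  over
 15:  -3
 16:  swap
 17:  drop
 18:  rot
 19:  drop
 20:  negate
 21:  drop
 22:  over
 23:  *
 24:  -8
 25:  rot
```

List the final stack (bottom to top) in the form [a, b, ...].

-54    -> [-54]
1      -> [-54, 1]
-9     -> [-54, 1, -9]
over   -> [-54, 1, -9, 1]
-      -> [-54, 1, -10]
over   -> [-54, 1, -10, 1]
over   -> [-54, 1, -10, 1, -10]
*      -> [-54, 1, -10, -10]
-      -> [-54, 1, 0]
-36    -> [-54, 1, 0, -36]
-      -> [-54, 1, 36]
over   -> [-54, 1, 36, 1]
*      -> [-54, 1, 36]
over   -> [-54, 1, 36, 1]
-3     -> [-54, 1, 36, 1, -3]
swap   -> [-54, 1, 36, -3, 1]
drop   -> [-54, 1, 36, -3]
rot    -> [-54, 36, -3, 1]
drop   -> [-54, 36, -3]
negate -> [-54, 36, 3]
drop   -> [-54, 36]
over   -> [-54, 36, -54]
*      -> [-54, -1944]
-8     -> [-54, -1944, -8]
rot    -> [-1944, -8, -54]

[-1944, -8, -54]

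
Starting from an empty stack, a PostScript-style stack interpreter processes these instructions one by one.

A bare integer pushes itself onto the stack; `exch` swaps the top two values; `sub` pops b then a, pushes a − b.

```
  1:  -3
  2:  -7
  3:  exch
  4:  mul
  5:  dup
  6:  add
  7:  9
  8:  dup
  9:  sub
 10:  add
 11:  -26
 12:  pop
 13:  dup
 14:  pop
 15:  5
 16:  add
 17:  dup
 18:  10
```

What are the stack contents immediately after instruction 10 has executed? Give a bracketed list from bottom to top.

[42]

-3    -3
-7    -3 -7
exch  -7 -3
mul   21
dup   21 21
add   42
9     42 9
dup   42 9 9
sub   42 0
add   42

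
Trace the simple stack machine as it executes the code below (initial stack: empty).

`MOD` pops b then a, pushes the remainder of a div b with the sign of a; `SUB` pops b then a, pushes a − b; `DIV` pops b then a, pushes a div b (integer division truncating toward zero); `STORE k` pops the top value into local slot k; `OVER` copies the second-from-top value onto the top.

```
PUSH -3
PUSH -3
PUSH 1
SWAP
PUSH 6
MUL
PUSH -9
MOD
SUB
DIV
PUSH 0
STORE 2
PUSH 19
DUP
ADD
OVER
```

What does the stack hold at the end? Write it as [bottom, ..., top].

PUSH -3 : -3
PUSH -3 : -3 -3
PUSH 1  : -3 -3 1
SWAP    : -3 1 -3
PUSH 6  : -3 1 -3 6
MUL     : -3 1 -18
PUSH -9 : -3 1 -18 -9
MOD     : -3 1 0
SUB     : -3 1
DIV     : -3
PUSH 0  : -3 0
STORE 2 : -3
PUSH 19 : -3 19
DUP     : -3 19 19
ADD     : -3 38
OVER    : -3 38 -3

[-3, 38, -3]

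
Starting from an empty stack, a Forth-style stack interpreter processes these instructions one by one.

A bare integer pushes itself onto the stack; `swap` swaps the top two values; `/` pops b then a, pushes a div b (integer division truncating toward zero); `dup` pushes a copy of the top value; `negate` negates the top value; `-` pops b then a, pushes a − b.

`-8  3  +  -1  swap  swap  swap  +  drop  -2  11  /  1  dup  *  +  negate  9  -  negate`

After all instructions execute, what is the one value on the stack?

10

-8     → -8
3      → -8 3
+      → -5
-1     → -5 -1
swap   → -1 -5
swap   → -5 -1
swap   → -1 -5
+      → -6
drop   → (empty)
-2     → -2
11     → -2 11
/      → 0
1      → 0 1
dup    → 0 1 1
*      → 0 1
+      → 1
negate → -1
9      → -1 9
-      → -10
negate → 10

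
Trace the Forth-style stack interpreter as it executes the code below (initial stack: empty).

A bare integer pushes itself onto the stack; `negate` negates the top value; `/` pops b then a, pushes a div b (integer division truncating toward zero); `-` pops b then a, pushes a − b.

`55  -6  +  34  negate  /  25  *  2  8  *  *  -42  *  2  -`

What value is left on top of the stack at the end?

16798

55      [55]
-6      [55, -6]
+       [49]
34      [49, 34]
negate  [49, -34]
/       [-1]
25      [-1, 25]
*       [-25]
2       [-25, 2]
8       [-25, 2, 8]
*       [-25, 16]
*       [-400]
-42     [-400, -42]
*       [16800]
2       [16800, 2]
-       [16798]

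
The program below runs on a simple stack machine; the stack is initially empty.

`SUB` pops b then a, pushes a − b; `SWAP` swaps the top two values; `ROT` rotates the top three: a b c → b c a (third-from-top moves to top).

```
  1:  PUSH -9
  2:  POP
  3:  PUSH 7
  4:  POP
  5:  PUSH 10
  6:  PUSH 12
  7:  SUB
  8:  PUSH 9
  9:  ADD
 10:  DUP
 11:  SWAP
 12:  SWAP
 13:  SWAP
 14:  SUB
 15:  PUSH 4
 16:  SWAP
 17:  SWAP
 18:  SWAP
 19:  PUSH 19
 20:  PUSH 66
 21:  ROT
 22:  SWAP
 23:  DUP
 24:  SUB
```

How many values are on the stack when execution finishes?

PUSH -9 -> [-9]
POP     -> []
PUSH 7  -> [7]
POP     -> []
PUSH 10 -> [10]
PUSH 12 -> [10, 12]
SUB     -> [-2]
PUSH 9  -> [-2, 9]
ADD     -> [7]
DUP     -> [7, 7]
SWAP    -> [7, 7]
SWAP    -> [7, 7]
SWAP    -> [7, 7]
SUB     -> [0]
PUSH 4  -> [0, 4]
SWAP    -> [4, 0]
SWAP    -> [0, 4]
SWAP    -> [4, 0]
PUSH 19 -> [4, 0, 19]
PUSH 66 -> [4, 0, 19, 66]
ROT     -> [4, 19, 66, 0]
SWAP    -> [4, 19, 0, 66]
DUP     -> [4, 19, 0, 66, 66]
SUB     -> [4, 19, 0, 0]

4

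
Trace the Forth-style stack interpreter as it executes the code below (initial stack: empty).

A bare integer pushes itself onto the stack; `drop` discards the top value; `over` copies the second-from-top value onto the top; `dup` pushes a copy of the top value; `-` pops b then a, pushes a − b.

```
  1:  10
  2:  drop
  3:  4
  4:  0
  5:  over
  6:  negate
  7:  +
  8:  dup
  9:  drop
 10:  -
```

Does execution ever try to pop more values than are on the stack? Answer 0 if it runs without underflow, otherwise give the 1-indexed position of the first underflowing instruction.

0

10      10
drop    (empty)
4       4
0       4 0
over    4 0 4
negate  4 0 -4
+       4 -4
dup     4 -4 -4
drop    4 -4
-       8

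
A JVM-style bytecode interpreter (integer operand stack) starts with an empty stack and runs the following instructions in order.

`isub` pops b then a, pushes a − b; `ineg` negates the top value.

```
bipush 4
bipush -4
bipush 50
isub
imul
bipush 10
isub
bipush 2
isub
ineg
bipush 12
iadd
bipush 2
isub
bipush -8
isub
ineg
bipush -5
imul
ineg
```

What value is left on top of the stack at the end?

bipush 4  : [4]
bipush -4 : [4, -4]
bipush 50 : [4, -4, 50]
isub      : [4, -54]
imul      : [-216]
bipush 10 : [-216, 10]
isub      : [-226]
bipush 2  : [-226, 2]
isub      : [-228]
ineg      : [228]
bipush 12 : [228, 12]
iadd      : [240]
bipush 2  : [240, 2]
isub      : [238]
bipush -8 : [238, -8]
isub      : [246]
ineg      : [-246]
bipush -5 : [-246, -5]
imul      : [1230]
ineg      : [-1230]

-1230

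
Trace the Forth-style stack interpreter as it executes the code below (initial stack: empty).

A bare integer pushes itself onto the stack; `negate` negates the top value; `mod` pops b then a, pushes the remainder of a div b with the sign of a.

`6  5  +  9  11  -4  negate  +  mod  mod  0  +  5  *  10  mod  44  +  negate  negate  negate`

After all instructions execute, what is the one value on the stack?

6      -> [6]
5      -> [6, 5]
+      -> [11]
9      -> [11, 9]
11     -> [11, 9, 11]
-4     -> [11, 9, 11, -4]
negate -> [11, 9, 11, 4]
+      -> [11, 9, 15]
mod    -> [11, 9]
mod    -> [2]
0      -> [2, 0]
+      -> [2]
5      -> [2, 5]
*      -> [10]
10     -> [10, 10]
mod    -> [0]
44     -> [0, 44]
+      -> [44]
negate -> [-44]
negate -> [44]
negate -> [-44]

-44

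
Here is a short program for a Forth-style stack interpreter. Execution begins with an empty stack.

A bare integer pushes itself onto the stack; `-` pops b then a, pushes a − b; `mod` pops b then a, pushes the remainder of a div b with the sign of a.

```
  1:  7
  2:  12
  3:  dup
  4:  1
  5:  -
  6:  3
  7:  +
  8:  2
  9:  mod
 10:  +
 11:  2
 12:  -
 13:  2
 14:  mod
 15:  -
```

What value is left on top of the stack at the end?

7   -> [7]
12  -> [7, 12]
dup -> [7, 12, 12]
1   -> [7, 12, 12, 1]
-   -> [7, 12, 11]
3   -> [7, 12, 11, 3]
+   -> [7, 12, 14]
2   -> [7, 12, 14, 2]
mod -> [7, 12, 0]
+   -> [7, 12]
2   -> [7, 12, 2]
-   -> [7, 10]
2   -> [7, 10, 2]
mod -> [7, 0]
-   -> [7]

7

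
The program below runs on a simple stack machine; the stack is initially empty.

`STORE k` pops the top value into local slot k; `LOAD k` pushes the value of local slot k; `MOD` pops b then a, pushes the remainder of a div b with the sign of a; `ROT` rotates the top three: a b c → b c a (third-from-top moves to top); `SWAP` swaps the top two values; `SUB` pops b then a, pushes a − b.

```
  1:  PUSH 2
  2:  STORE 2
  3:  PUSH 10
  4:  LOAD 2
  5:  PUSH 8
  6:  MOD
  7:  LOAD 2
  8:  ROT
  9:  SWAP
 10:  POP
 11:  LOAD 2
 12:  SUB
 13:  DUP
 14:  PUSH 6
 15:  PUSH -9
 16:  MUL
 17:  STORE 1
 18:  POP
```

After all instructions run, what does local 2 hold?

PUSH 2  -> 2
STORE 2 -> (empty)
PUSH 10 -> 10
LOAD 2  -> 10 2
PUSH 8  -> 10 2 8
MOD     -> 10 2
LOAD 2  -> 10 2 2
ROT     -> 2 2 10
SWAP    -> 2 10 2
POP     -> 2 10
LOAD 2  -> 2 10 2
SUB     -> 2 8
DUP     -> 2 8 8
PUSH 6  -> 2 8 8 6
PUSH -9 -> 2 8 8 6 -9
MUL     -> 2 8 8 -54
STORE 1 -> 2 8 8
POP     -> 2 8

2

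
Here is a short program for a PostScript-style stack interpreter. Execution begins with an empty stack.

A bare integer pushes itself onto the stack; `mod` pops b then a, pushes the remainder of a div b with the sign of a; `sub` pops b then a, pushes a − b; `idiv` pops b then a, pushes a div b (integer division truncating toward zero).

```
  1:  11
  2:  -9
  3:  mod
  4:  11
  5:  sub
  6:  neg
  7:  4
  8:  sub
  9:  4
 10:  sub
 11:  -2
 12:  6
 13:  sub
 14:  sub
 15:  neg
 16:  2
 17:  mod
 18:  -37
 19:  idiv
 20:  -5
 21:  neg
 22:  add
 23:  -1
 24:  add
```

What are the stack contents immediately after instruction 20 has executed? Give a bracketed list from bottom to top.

[0, -5]

11   → [11]
-9   → [11, -9]
mod  → [2]
11   → [2, 11]
sub  → [-9]
neg  → [9]
4    → [9, 4]
sub  → [5]
4    → [5, 4]
sub  → [1]
-2   → [1, -2]
6    → [1, -2, 6]
sub  → [1, -8]
sub  → [9]
neg  → [-9]
2    → [-9, 2]
mod  → [-1]
-37  → [-1, -37]
idiv → [0]
-5   → [0, -5]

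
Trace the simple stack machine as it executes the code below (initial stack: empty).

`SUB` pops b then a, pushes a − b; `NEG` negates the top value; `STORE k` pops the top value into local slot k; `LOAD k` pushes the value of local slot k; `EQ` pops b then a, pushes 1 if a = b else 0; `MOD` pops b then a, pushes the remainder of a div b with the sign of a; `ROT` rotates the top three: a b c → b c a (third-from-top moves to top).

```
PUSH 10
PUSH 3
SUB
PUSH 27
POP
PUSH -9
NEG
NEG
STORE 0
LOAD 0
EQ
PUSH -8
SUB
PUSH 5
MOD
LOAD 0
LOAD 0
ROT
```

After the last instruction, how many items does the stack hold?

PUSH 10 : 10
PUSH 3  : 10 3
SUB     : 7
PUSH 27 : 7 27
POP     : 7
PUSH -9 : 7 -9
NEG     : 7 9
NEG     : 7 -9
STORE 0 : 7
LOAD 0  : 7 -9
EQ      : 0
PUSH -8 : 0 -8
SUB     : 8
PUSH 5  : 8 5
MOD     : 3
LOAD 0  : 3 -9
LOAD 0  : 3 -9 -9
ROT     : -9 -9 3

3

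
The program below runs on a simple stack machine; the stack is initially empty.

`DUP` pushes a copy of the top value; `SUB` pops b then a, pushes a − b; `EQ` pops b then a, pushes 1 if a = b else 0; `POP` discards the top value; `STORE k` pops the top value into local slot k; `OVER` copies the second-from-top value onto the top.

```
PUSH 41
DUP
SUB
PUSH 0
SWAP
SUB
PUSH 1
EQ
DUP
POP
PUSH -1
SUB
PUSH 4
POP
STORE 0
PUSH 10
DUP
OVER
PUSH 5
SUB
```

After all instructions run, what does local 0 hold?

PUSH 41 : 41
DUP     : 41 41
SUB     : 0
PUSH 0  : 0 0
SWAP    : 0 0
SUB     : 0
PUSH 1  : 0 1
EQ      : 0
DUP     : 0 0
POP     : 0
PUSH -1 : 0 -1
SUB     : 1
PUSH 4  : 1 4
POP     : 1
STORE 0 : (empty)
PUSH 10 : 10
DUP     : 10 10
OVER    : 10 10 10
PUSH 5  : 10 10 10 5
SUB     : 10 10 5

1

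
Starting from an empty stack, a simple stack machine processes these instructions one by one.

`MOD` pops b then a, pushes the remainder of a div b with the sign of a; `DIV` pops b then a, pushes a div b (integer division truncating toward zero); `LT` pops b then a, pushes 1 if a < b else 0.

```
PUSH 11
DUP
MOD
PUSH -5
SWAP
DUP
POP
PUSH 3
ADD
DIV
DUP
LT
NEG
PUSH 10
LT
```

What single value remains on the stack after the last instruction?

PUSH 11  [11]
DUP      [11, 11]
MOD      [0]
PUSH -5  [0, -5]
SWAP     [-5, 0]
DUP      [-5, 0, 0]
POP      [-5, 0]
PUSH 3   [-5, 0, 3]
ADD      [-5, 3]
DIV      [-1]
DUP      [-1, -1]
LT       [0]
NEG      [0]
PUSH 10  [0, 10]
LT       [1]

1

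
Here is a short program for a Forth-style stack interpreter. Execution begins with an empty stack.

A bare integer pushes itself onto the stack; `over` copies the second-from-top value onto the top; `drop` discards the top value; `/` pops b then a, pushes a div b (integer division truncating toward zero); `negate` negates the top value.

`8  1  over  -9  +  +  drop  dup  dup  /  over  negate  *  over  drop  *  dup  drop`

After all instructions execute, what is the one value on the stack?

8      → 8
1      → 8 1
over   → 8 1 8
-9     → 8 1 8 -9
+      → 8 1 -1
+      → 8 0
drop   → 8
dup    → 8 8
dup    → 8 8 8
/      → 8 1
over   → 8 1 8
negate → 8 1 -8
*      → 8 -8
over   → 8 -8 8
drop   → 8 -8
*      → -64
dup    → -64 -64
drop   → -64

-64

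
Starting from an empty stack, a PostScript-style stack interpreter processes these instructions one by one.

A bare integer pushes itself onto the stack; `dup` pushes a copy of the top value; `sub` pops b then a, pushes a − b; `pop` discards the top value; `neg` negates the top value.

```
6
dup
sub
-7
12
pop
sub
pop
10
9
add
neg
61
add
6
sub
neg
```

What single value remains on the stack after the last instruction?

6   -> 6
dup -> 6 6
sub -> 0
-7  -> 0 -7
12  -> 0 -7 12
pop -> 0 -7
sub -> 7
pop -> (empty)
10  -> 10
9   -> 10 9
add -> 19
neg -> -19
61  -> -19 61
add -> 42
6   -> 42 6
sub -> 36
neg -> -36

-36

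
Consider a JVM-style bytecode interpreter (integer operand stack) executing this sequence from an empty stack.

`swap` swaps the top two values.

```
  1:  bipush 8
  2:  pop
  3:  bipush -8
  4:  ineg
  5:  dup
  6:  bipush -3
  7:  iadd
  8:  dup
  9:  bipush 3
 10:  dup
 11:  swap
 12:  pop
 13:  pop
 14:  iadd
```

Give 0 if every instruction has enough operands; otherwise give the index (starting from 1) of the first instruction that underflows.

0

bipush 8  → 8
pop       → (empty)
bipush -8 → -8
ineg      → 8
dup       → 8 8
bipush -3 → 8 8 -3
iadd      → 8 5
dup       → 8 5 5
bipush 3  → 8 5 5 3
dup       → 8 5 5 3 3
swap      → 8 5 5 3 3
pop       → 8 5 5 3
pop       → 8 5 5
iadd      → 8 10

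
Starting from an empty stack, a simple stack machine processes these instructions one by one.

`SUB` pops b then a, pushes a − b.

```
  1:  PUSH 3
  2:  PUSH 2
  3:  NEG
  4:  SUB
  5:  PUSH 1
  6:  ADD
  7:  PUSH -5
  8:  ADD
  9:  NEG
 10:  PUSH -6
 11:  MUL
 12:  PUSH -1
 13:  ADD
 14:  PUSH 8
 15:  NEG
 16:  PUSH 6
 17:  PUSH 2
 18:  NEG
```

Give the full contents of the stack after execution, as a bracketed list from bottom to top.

[5, -8, 6, -2]

PUSH 3  : [3]
PUSH 2  : [3, 2]
NEG     : [3, -2]
SUB     : [5]
PUSH 1  : [5, 1]
ADD     : [6]
PUSH -5 : [6, -5]
ADD     : [1]
NEG     : [-1]
PUSH -6 : [-1, -6]
MUL     : [6]
PUSH -1 : [6, -1]
ADD     : [5]
PUSH 8  : [5, 8]
NEG     : [5, -8]
PUSH 6  : [5, -8, 6]
PUSH 2  : [5, -8, 6, 2]
NEG     : [5, -8, 6, -2]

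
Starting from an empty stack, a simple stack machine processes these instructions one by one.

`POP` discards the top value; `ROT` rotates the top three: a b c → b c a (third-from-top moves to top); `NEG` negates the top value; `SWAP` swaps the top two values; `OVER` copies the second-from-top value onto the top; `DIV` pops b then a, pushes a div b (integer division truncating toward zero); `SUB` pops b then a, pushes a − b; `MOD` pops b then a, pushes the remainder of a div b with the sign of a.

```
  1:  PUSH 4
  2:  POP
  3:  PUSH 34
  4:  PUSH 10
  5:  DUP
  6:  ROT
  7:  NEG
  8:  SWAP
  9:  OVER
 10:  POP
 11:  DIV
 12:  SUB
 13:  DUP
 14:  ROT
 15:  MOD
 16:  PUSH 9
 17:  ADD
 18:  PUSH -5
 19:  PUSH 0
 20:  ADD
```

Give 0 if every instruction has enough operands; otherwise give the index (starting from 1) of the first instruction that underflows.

PUSH 4  -> [4]
POP     -> []
PUSH 34 -> [34]
PUSH 10 -> [34, 10]
DUP     -> [34, 10, 10]
ROT     -> [10, 10, 34]
NEG     -> [10, 10, -34]
SWAP    -> [10, -34, 10]
OVER    -> [10, -34, 10, -34]
POP     -> [10, -34, 10]
DIV     -> [10, -3]
SUB     -> [13]
DUP     -> [13, 13]
ROT  — needs 3 operands, stack has 2 → underflow

14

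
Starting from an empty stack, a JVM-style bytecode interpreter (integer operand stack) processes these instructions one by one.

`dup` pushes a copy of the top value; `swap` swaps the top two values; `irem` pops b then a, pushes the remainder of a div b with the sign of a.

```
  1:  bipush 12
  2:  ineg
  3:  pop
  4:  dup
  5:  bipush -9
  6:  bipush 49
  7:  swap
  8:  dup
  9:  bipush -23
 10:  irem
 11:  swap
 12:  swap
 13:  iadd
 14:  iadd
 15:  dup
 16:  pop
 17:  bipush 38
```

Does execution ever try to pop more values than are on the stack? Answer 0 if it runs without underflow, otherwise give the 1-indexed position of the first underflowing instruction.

bipush 12 : [12]
ineg      : [-12]
pop       : []
dup  — needs 1 operand, stack has 0 → underflow

4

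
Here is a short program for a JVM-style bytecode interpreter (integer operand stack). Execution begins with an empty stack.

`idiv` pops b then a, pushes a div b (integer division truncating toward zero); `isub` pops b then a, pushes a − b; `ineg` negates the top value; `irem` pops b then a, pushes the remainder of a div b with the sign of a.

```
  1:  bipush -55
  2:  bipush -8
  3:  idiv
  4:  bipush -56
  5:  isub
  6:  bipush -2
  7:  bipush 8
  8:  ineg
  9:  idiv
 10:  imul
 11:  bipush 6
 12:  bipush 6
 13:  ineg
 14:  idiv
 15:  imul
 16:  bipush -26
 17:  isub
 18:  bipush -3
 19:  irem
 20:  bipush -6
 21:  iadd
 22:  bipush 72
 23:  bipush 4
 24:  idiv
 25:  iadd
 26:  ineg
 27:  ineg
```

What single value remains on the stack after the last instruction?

bipush -55 : -55
bipush -8  : -55 -8
idiv       : 6
bipush -56 : 6 -56
isub       : 62
bipush -2  : 62 -2
bipush 8   : 62 -2 8
ineg       : 62 -2 -8
idiv       : 62 0
imul       : 0
bipush 6   : 0 6
bipush 6   : 0 6 6
ineg       : 0 6 -6
idiv       : 0 -1
imul       : 0
bipush -26 : 0 -26
isub       : 26
bipush -3  : 26 -3
irem       : 2
bipush -6  : 2 -6
iadd       : -4
bipush 72  : -4 72
bipush 4   : -4 72 4
idiv       : -4 18
iadd       : 14
ineg       : -14
ineg       : 14

14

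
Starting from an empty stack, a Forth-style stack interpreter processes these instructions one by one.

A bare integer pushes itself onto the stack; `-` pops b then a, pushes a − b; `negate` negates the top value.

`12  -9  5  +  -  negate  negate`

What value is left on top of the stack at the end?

12     : 12
-9     : 12 -9
5      : 12 -9 5
+      : 12 -4
-      : 16
negate : -16
negate : 16

16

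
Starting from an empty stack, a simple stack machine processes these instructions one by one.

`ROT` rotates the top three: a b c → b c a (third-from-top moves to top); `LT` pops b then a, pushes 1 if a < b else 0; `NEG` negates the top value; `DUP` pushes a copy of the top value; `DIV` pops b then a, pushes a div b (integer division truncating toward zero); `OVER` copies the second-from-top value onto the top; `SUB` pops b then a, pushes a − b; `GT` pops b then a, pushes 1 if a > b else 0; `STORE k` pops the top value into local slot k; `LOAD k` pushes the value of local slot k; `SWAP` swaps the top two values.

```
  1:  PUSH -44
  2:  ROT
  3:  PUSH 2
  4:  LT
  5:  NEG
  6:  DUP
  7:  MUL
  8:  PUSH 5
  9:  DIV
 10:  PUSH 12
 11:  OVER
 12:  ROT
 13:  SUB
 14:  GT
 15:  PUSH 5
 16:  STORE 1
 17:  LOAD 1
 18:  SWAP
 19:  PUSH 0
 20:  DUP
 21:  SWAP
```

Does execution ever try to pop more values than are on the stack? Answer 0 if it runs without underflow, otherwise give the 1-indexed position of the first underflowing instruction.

2

PUSH -44 : -44
ROT  — needs 3 operands, stack has 1 → underflow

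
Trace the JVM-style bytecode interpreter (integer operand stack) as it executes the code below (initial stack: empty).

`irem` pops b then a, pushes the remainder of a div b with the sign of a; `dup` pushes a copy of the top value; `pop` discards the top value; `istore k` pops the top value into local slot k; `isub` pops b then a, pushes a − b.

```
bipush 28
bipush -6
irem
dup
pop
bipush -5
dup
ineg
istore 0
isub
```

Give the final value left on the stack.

9

bipush 28 -> 28
bipush -6 -> 28 -6
irem      -> 4
dup       -> 4 4
pop       -> 4
bipush -5 -> 4 -5
dup       -> 4 -5 -5
ineg      -> 4 -5 5
istore 0  -> 4 -5
isub      -> 9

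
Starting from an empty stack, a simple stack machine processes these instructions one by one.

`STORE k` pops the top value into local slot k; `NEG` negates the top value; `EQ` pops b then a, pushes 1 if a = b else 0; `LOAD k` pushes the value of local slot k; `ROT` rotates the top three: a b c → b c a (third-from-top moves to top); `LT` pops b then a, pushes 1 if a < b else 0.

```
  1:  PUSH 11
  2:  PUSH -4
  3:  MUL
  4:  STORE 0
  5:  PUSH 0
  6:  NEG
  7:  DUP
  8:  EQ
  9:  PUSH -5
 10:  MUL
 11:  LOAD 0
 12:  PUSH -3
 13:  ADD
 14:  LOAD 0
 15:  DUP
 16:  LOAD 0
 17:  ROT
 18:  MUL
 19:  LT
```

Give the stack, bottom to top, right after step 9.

PUSH 11 : [11]
PUSH -4 : [11, -4]
MUL     : [-44]
STORE 0 : []
PUSH 0  : [0]
NEG     : [0]
DUP     : [0, 0]
EQ      : [1]
PUSH -5 : [1, -5]

[1, -5]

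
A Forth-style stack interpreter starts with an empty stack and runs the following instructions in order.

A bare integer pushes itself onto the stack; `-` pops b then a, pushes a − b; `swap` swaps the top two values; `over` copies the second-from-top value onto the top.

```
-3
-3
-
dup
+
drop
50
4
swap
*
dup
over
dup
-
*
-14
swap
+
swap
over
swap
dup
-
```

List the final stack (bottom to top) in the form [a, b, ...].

[-14, -14, 0]

-3   : [-3]
-3   : [-3, -3]
-    : [0]
dup  : [0, 0]
+    : [0]
drop : []
50   : [50]
4    : [50, 4]
swap : [4, 50]
*    : [200]
dup  : [200, 200]
over : [200, 200, 200]
dup  : [200, 200, 200, 200]
-    : [200, 200, 0]
*    : [200, 0]
-14  : [200, 0, -14]
swap : [200, -14, 0]
+    : [200, -14]
swap : [-14, 200]
over : [-14, 200, -14]
swap : [-14, -14, 200]
dup  : [-14, -14, 200, 200]
-    : [-14, -14, 0]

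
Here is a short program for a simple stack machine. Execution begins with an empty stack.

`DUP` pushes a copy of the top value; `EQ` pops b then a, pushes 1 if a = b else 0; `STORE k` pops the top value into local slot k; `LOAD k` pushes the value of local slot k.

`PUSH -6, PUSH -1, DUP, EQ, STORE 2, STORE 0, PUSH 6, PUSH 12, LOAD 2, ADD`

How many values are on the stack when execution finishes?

PUSH -6 -> [-6]
PUSH -1 -> [-6, -1]
DUP     -> [-6, -1, -1]
EQ      -> [-6, 1]
STORE 2 -> [-6]
STORE 0 -> []
PUSH 6  -> [6]
PUSH 12 -> [6, 12]
LOAD 2  -> [6, 12, 1]
ADD     -> [6, 13]

2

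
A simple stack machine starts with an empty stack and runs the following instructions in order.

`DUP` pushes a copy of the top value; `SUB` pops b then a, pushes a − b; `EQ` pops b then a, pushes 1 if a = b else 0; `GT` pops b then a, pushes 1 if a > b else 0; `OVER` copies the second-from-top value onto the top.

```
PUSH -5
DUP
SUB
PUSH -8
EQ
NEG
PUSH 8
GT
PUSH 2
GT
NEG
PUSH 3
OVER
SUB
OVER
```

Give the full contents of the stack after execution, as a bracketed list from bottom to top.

[0, 3, 0]

PUSH -5 -> [-5]
DUP     -> [-5, -5]
SUB     -> [0]
PUSH -8 -> [0, -8]
EQ      -> [0]
NEG     -> [0]
PUSH 8  -> [0, 8]
GT      -> [0]
PUSH 2  -> [0, 2]
GT      -> [0]
NEG     -> [0]
PUSH 3  -> [0, 3]
OVER    -> [0, 3, 0]
SUB     -> [0, 3]
OVER    -> [0, 3, 0]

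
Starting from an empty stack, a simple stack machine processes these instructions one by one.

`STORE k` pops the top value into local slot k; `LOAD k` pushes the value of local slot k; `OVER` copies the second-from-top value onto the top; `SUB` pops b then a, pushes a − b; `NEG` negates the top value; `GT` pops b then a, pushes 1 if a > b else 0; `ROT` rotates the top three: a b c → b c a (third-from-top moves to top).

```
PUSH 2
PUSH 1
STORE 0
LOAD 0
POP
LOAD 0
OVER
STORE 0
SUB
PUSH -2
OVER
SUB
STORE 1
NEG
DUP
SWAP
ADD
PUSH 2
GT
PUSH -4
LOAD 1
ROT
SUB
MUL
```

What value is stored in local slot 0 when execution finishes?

PUSH 2  → [2]
PUSH 1  → [2, 1]
STORE 0 → [2]
LOAD 0  → [2, 1]
POP     → [2]
LOAD 0  → [2, 1]
OVER    → [2, 1, 2]
STORE 0 → [2, 1]
SUB     → [1]
PUSH -2 → [1, -2]
OVER    → [1, -2, 1]
SUB     → [1, -3]
STORE 1 → [1]
NEG     → [-1]
DUP     → [-1, -1]
SWAP    → [-1, -1]
ADD     → [-2]
PUSH 2  → [-2, 2]
GT      → [0]
PUSH -4 → [0, -4]
LOAD 1  → [0, -4, -3]
ROT     → [-4, -3, 0]
SUB     → [-4, -3]
MUL     → [12]

2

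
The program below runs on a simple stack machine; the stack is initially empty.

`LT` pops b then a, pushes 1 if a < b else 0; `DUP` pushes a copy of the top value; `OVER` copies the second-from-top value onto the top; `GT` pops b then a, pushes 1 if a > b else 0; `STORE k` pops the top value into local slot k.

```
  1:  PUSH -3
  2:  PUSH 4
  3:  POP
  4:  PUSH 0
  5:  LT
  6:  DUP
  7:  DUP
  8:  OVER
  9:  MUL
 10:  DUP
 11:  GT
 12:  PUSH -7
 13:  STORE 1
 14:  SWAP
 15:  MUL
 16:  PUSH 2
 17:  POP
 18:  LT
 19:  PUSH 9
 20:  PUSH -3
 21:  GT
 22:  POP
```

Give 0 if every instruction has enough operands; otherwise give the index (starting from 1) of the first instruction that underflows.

PUSH -3  [-3]
PUSH 4   [-3, 4]
POP      [-3]
PUSH 0   [-3, 0]
LT       [1]
DUP      [1, 1]
DUP      [1, 1, 1]
OVER     [1, 1, 1, 1]
MUL      [1, 1, 1]
DUP      [1, 1, 1, 1]
GT       [1, 1, 0]
PUSH -7  [1, 1, 0, -7]
STORE 1  [1, 1, 0]
SWAP     [1, 0, 1]
MUL      [1, 0]
PUSH 2   [1, 0, 2]
POP      [1, 0]
LT       [0]
PUSH 9   [0, 9]
PUSH -3  [0, 9, -3]
GT       [0, 1]
POP      [0]

0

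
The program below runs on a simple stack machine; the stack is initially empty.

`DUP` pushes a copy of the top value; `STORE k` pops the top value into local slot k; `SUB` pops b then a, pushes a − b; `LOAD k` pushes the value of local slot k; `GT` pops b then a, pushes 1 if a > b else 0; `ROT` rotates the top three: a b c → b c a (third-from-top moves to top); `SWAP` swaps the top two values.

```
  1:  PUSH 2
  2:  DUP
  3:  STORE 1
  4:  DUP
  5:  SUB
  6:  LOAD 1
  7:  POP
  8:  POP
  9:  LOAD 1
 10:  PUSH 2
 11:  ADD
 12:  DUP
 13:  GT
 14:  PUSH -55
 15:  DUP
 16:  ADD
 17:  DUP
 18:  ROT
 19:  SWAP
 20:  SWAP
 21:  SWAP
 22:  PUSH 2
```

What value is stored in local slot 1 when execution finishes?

PUSH 2   -> [2]
DUP      -> [2, 2]
STORE 1  -> [2]
DUP      -> [2, 2]
SUB      -> [0]
LOAD 1   -> [0, 2]
POP      -> [0]
POP      -> []
LOAD 1   -> [2]
PUSH 2   -> [2, 2]
ADD      -> [4]
DUP      -> [4, 4]
GT       -> [0]
PUSH -55 -> [0, -55]
DUP      -> [0, -55, -55]
ADD      -> [0, -110]
DUP      -> [0, -110, -110]
ROT      -> [-110, -110, 0]
SWAP     -> [-110, 0, -110]
SWAP     -> [-110, -110, 0]
SWAP     -> [-110, 0, -110]
PUSH 2   -> [-110, 0, -110, 2]

2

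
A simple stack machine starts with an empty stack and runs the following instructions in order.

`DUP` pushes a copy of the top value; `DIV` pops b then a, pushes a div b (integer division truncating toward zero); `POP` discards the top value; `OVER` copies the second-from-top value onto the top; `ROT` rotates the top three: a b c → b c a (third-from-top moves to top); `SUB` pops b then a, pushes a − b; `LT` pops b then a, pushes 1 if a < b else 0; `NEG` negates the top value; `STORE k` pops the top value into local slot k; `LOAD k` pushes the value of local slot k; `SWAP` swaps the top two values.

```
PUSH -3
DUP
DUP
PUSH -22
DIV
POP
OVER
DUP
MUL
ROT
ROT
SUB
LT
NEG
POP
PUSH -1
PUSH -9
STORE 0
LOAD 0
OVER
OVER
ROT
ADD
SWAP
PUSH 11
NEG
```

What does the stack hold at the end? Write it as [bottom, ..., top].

PUSH -3   [-3]
DUP       [-3, -3]
DUP       [-3, -3, -3]
PUSH -22  [-3, -3, -3, -22]
DIV       [-3, -3, 0]
POP       [-3, -3]
OVER      [-3, -3, -3]
DUP       [-3, -3, -3, -3]
MUL       [-3, -3, 9]
ROT       [-3, 9, -3]
ROT       [9, -3, -3]
SUB       [9, 0]
LT        [0]
NEG       [0]
POP       []
PUSH -1   [-1]
PUSH -9   [-1, -9]
STORE 0   [-1]
LOAD 0    [-1, -9]
OVER      [-1, -9, -1]
OVER      [-1, -9, -1, -9]
ROT       [-1, -1, -9, -9]
ADD       [-1, -1, -18]
SWAP      [-1, -18, -1]
PUSH 11   [-1, -18, -1, 11]
NEG       [-1, -18, -1, -11]

[-1, -18, -1, -11]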